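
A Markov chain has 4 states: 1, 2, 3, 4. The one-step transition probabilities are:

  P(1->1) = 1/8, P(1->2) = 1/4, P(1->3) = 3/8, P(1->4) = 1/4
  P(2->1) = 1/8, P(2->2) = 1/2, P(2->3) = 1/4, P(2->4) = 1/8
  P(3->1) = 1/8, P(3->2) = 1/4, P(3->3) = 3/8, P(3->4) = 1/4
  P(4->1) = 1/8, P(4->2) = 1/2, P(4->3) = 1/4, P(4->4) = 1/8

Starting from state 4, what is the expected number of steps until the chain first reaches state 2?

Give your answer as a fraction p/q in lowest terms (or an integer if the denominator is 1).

Answer: 28/11

Derivation:
Let h_i = expected steps to first reach 2 from state i.
Boundary: h_2 = 0.
First-step equations for the other states:
  h_1 = 1 + 1/8*h_1 + 1/4*h_2 + 3/8*h_3 + 1/4*h_4
  h_3 = 1 + 1/8*h_1 + 1/4*h_2 + 3/8*h_3 + 1/4*h_4
  h_4 = 1 + 1/8*h_1 + 1/2*h_2 + 1/4*h_3 + 1/8*h_4

Substituting h_2 = 0 and rearranging gives the linear system (I - Q) h = 1:
  [7/8, -3/8, -1/4] . (h_1, h_3, h_4) = 1
  [-1/8, 5/8, -1/4] . (h_1, h_3, h_4) = 1
  [-1/8, -1/4, 7/8] . (h_1, h_3, h_4) = 1

Solving yields:
  h_1 = 36/11
  h_3 = 36/11
  h_4 = 28/11

Starting state is 4, so the expected hitting time is h_4 = 28/11.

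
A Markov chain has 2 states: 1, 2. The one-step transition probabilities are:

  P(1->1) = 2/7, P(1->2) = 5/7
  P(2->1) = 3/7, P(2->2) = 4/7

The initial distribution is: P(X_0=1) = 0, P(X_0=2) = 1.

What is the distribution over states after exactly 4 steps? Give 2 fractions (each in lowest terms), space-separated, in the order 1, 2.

Propagating the distribution step by step (d_{t+1} = d_t * P):
d_0 = (1=0, 2=1)
  d_1[1] = 0*2/7 + 1*3/7 = 3/7
  d_1[2] = 0*5/7 + 1*4/7 = 4/7
d_1 = (1=3/7, 2=4/7)
  d_2[1] = 3/7*2/7 + 4/7*3/7 = 18/49
  d_2[2] = 3/7*5/7 + 4/7*4/7 = 31/49
d_2 = (1=18/49, 2=31/49)
  d_3[1] = 18/49*2/7 + 31/49*3/7 = 129/343
  d_3[2] = 18/49*5/7 + 31/49*4/7 = 214/343
d_3 = (1=129/343, 2=214/343)
  d_4[1] = 129/343*2/7 + 214/343*3/7 = 900/2401
  d_4[2] = 129/343*5/7 + 214/343*4/7 = 1501/2401
d_4 = (1=900/2401, 2=1501/2401)

Answer: 900/2401 1501/2401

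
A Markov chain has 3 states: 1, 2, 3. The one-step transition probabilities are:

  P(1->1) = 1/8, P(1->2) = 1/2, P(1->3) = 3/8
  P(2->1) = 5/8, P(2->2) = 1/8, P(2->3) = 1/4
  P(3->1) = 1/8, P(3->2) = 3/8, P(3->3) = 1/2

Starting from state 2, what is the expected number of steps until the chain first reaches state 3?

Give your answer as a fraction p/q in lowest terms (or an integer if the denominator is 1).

Answer: 96/29

Derivation:
Let h_i = expected steps to first reach 3 from state i.
Boundary: h_3 = 0.
First-step equations for the other states:
  h_1 = 1 + 1/8*h_1 + 1/2*h_2 + 3/8*h_3
  h_2 = 1 + 5/8*h_1 + 1/8*h_2 + 1/4*h_3

Substituting h_3 = 0 and rearranging gives the linear system (I - Q) h = 1:
  [7/8, -1/2] . (h_1, h_2) = 1
  [-5/8, 7/8] . (h_1, h_2) = 1

Solving yields:
  h_1 = 88/29
  h_2 = 96/29

Starting state is 2, so the expected hitting time is h_2 = 96/29.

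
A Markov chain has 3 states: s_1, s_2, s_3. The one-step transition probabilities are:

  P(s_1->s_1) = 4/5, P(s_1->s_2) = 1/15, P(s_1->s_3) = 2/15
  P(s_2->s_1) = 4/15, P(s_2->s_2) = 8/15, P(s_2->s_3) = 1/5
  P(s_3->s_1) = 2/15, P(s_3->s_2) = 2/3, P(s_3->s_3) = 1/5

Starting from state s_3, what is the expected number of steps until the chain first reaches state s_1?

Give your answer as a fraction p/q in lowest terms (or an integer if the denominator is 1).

Let h_i = expected steps to first reach s_1 from state i.
Boundary: h_s_1 = 0.
First-step equations for the other states:
  h_s_2 = 1 + 4/15*h_s_1 + 8/15*h_s_2 + 1/5*h_s_3
  h_s_3 = 1 + 2/15*h_s_1 + 2/3*h_s_2 + 1/5*h_s_3

Substituting h_s_1 = 0 and rearranging gives the linear system (I - Q) h = 1:
  [7/15, -1/5] . (h_s_2, h_s_3) = 1
  [-2/3, 4/5] . (h_s_2, h_s_3) = 1

Solving yields:
  h_s_2 = 25/6
  h_s_3 = 85/18

Starting state is s_3, so the expected hitting time is h_s_3 = 85/18.

Answer: 85/18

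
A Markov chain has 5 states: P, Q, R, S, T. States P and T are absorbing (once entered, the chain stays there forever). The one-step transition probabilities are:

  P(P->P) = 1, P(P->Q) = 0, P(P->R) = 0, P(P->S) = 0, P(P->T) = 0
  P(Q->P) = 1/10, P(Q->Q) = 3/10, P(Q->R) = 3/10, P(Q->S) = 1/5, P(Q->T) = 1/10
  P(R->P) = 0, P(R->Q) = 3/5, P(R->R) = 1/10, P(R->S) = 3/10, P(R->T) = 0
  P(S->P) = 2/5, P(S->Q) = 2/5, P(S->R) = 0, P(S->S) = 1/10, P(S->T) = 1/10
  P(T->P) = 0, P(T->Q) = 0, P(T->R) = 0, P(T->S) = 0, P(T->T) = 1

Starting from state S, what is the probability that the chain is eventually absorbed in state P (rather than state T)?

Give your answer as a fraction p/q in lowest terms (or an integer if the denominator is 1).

Answer: 8/11

Derivation:
Let a_i = P(absorbed in P | start in state i).
Boundary conditions: a_P = 1, a_T = 0.
For each transient state i, a_i = sum_j P(i->j) * a_j:
  a_Q = 1/10*a_P + 3/10*a_Q + 3/10*a_R + 1/5*a_S + 1/10*a_T
  a_R = 0*a_P + 3/5*a_Q + 1/10*a_R + 3/10*a_S + 0*a_T
  a_S = 2/5*a_P + 2/5*a_Q + 0*a_R + 1/10*a_S + 1/10*a_T

Substituting a_P = 1 and a_T = 0, rearrange to (I - Q) a = r where r[i] = P(i -> P):
  [7/10, -3/10, -1/5] . (a_Q, a_R, a_S) = 1/10
  [-3/5, 9/10, -3/10] . (a_Q, a_R, a_S) = 0
  [-2/5, 0, 9/10] . (a_Q, a_R, a_S) = 2/5

Solving yields:
  a_Q = 7/11
  a_R = 2/3
  a_S = 8/11

Starting state is S, so the absorption probability is a_S = 8/11.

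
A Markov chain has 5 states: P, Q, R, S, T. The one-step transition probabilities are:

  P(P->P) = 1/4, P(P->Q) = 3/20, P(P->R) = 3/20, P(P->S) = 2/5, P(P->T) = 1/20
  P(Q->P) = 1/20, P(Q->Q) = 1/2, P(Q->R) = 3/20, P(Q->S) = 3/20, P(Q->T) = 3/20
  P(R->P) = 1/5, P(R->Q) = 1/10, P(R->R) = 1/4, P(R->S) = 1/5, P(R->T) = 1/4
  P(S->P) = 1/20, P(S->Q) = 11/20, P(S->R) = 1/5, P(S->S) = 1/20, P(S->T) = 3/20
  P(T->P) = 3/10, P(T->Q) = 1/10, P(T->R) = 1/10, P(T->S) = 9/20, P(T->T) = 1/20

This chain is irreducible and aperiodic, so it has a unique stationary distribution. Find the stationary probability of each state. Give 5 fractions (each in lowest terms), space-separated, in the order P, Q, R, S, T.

Answer: 1519/11002 1861/5501 1879/11002 2349/11002 1533/11002

Derivation:
The stationary distribution satisfies pi = pi * P, i.e.:
  pi_P = 1/4*pi_P + 1/20*pi_Q + 1/5*pi_R + 1/20*pi_S + 3/10*pi_T
  pi_Q = 3/20*pi_P + 1/2*pi_Q + 1/10*pi_R + 11/20*pi_S + 1/10*pi_T
  pi_R = 3/20*pi_P + 3/20*pi_Q + 1/4*pi_R + 1/5*pi_S + 1/10*pi_T
  pi_S = 2/5*pi_P + 3/20*pi_Q + 1/5*pi_R + 1/20*pi_S + 9/20*pi_T
  pi_T = 1/20*pi_P + 3/20*pi_Q + 1/4*pi_R + 3/20*pi_S + 1/20*pi_T
with normalization: pi_P + pi_Q + pi_R + pi_S + pi_T = 1.

Using the first 4 balance equations plus normalization, the linear system A*pi = b is:
  [-3/4, 1/20, 1/5, 1/20, 3/10] . pi = 0
  [3/20, -1/2, 1/10, 11/20, 1/10] . pi = 0
  [3/20, 3/20, -3/4, 1/5, 1/10] . pi = 0
  [2/5, 3/20, 1/5, -19/20, 9/20] . pi = 0
  [1, 1, 1, 1, 1] . pi = 1

Solving yields:
  pi_P = 1519/11002
  pi_Q = 1861/5501
  pi_R = 1879/11002
  pi_S = 2349/11002
  pi_T = 1533/11002

Verification (pi * P):
  1519/11002*1/4 + 1861/5501*1/20 + 1879/11002*1/5 + 2349/11002*1/20 + 1533/11002*3/10 = 1519/11002 = pi_P  (ok)
  1519/11002*3/20 + 1861/5501*1/2 + 1879/11002*1/10 + 2349/11002*11/20 + 1533/11002*1/10 = 1861/5501 = pi_Q  (ok)
  1519/11002*3/20 + 1861/5501*3/20 + 1879/11002*1/4 + 2349/11002*1/5 + 1533/11002*1/10 = 1879/11002 = pi_R  (ok)
  1519/11002*2/5 + 1861/5501*3/20 + 1879/11002*1/5 + 2349/11002*1/20 + 1533/11002*9/20 = 2349/11002 = pi_S  (ok)
  1519/11002*1/20 + 1861/5501*3/20 + 1879/11002*1/4 + 2349/11002*3/20 + 1533/11002*1/20 = 1533/11002 = pi_T  (ok)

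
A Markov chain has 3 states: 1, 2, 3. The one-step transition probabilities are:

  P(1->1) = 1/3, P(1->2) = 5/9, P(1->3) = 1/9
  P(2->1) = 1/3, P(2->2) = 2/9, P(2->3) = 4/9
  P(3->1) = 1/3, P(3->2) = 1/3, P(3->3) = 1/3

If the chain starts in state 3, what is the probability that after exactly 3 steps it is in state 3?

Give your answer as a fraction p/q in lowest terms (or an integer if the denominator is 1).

Answer: 73/243

Derivation:
Computing P^3 by repeated multiplication:
P^1 =
  1: [1/3, 5/9, 1/9]
  2: [1/3, 2/9, 4/9]
  3: [1/3, 1/3, 1/3]
P^2 =
  1: [1/3, 28/81, 26/81]
  2: [1/3, 31/81, 23/81]
  3: [1/3, 10/27, 8/27]
P^3 =
  1: [1/3, 269/729, 217/729]
  2: [1/3, 266/729, 220/729]
  3: [1/3, 89/243, 73/243]

(P^3)[3 -> 3] = 73/243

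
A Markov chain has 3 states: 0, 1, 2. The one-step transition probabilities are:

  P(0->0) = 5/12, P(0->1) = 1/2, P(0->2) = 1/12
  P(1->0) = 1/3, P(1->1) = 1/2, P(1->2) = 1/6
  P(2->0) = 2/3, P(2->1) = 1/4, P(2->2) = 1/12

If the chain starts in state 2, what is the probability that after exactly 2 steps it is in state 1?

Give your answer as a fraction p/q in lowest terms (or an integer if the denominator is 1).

Answer: 23/48

Derivation:
Computing P^2 by repeated multiplication:
P^1 =
  0: [5/12, 1/2, 1/12]
  1: [1/3, 1/2, 1/6]
  2: [2/3, 1/4, 1/12]
P^2 =
  0: [19/48, 23/48, 1/8]
  1: [5/12, 11/24, 1/8]
  2: [5/12, 23/48, 5/48]

(P^2)[2 -> 1] = 23/48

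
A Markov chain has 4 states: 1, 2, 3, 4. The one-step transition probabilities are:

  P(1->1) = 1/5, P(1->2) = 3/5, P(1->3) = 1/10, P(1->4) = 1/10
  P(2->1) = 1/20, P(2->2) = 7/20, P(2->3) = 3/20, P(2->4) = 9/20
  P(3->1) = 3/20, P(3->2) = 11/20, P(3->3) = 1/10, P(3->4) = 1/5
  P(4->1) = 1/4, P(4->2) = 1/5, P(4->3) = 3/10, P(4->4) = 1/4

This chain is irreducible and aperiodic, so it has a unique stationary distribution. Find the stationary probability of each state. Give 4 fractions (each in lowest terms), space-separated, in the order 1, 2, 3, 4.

Answer: 1413/9481 3590/9481 1686/9481 2792/9481

Derivation:
The stationary distribution satisfies pi = pi * P, i.e.:
  pi_1 = 1/5*pi_1 + 1/20*pi_2 + 3/20*pi_3 + 1/4*pi_4
  pi_2 = 3/5*pi_1 + 7/20*pi_2 + 11/20*pi_3 + 1/5*pi_4
  pi_3 = 1/10*pi_1 + 3/20*pi_2 + 1/10*pi_3 + 3/10*pi_4
  pi_4 = 1/10*pi_1 + 9/20*pi_2 + 1/5*pi_3 + 1/4*pi_4
with normalization: pi_1 + pi_2 + pi_3 + pi_4 = 1.

Using the first 3 balance equations plus normalization, the linear system A*pi = b is:
  [-4/5, 1/20, 3/20, 1/4] . pi = 0
  [3/5, -13/20, 11/20, 1/5] . pi = 0
  [1/10, 3/20, -9/10, 3/10] . pi = 0
  [1, 1, 1, 1] . pi = 1

Solving yields:
  pi_1 = 1413/9481
  pi_2 = 3590/9481
  pi_3 = 1686/9481
  pi_4 = 2792/9481

Verification (pi * P):
  1413/9481*1/5 + 3590/9481*1/20 + 1686/9481*3/20 + 2792/9481*1/4 = 1413/9481 = pi_1  (ok)
  1413/9481*3/5 + 3590/9481*7/20 + 1686/9481*11/20 + 2792/9481*1/5 = 3590/9481 = pi_2  (ok)
  1413/9481*1/10 + 3590/9481*3/20 + 1686/9481*1/10 + 2792/9481*3/10 = 1686/9481 = pi_3  (ok)
  1413/9481*1/10 + 3590/9481*9/20 + 1686/9481*1/5 + 2792/9481*1/4 = 2792/9481 = pi_4  (ok)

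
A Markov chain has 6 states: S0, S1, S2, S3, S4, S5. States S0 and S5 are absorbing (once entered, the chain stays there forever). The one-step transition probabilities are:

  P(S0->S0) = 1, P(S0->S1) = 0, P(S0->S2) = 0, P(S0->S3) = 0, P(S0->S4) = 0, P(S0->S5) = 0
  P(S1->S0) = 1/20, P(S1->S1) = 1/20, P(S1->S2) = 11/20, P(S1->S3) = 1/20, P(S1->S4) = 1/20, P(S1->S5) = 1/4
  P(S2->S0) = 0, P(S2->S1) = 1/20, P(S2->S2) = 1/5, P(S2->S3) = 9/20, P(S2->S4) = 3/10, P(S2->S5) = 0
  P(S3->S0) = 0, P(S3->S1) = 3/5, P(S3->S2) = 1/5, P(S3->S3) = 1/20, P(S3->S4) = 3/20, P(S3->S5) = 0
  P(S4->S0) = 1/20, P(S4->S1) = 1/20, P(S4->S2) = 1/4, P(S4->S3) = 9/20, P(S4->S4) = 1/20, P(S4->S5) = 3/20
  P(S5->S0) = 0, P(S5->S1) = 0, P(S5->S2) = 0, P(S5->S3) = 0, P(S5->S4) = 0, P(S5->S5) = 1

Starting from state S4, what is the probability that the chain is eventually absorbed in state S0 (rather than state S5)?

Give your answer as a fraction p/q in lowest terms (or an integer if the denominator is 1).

Answer: 3083/14999

Derivation:
Let a_i = P(absorbed in S0 | start in state i).
Boundary conditions: a_S0 = 1, a_S5 = 0.
For each transient state i, a_i = sum_j P(i->j) * a_j:
  a_S1 = 1/20*a_S0 + 1/20*a_S1 + 11/20*a_S2 + 1/20*a_S3 + 1/20*a_S4 + 1/4*a_S5
  a_S2 = 0*a_S0 + 1/20*a_S1 + 1/5*a_S2 + 9/20*a_S3 + 3/10*a_S4 + 0*a_S5
  a_S3 = 0*a_S0 + 3/5*a_S1 + 1/5*a_S2 + 1/20*a_S3 + 3/20*a_S4 + 0*a_S5
  a_S4 = 1/20*a_S0 + 1/20*a_S1 + 1/4*a_S2 + 9/20*a_S3 + 1/20*a_S4 + 3/20*a_S5

Substituting a_S0 = 1 and a_S5 = 0, rearrange to (I - Q) a = r where r[i] = P(i -> S0):
  [19/20, -11/20, -1/20, -1/20] . (a_S1, a_S2, a_S3, a_S4) = 1/20
  [-1/20, 4/5, -9/20, -3/10] . (a_S1, a_S2, a_S3, a_S4) = 0
  [-3/5, -1/5, 19/20, -3/20] . (a_S1, a_S2, a_S3, a_S4) = 0
  [-1/20, -1/4, -9/20, 19/20] . (a_S1, a_S2, a_S3, a_S4) = 1/20

Solving yields:
  a_S1 = 2815/14999
  a_S2 = 2956/14999
  a_S3 = 2887/14999
  a_S4 = 3083/14999

Starting state is S4, so the absorption probability is a_S4 = 3083/14999.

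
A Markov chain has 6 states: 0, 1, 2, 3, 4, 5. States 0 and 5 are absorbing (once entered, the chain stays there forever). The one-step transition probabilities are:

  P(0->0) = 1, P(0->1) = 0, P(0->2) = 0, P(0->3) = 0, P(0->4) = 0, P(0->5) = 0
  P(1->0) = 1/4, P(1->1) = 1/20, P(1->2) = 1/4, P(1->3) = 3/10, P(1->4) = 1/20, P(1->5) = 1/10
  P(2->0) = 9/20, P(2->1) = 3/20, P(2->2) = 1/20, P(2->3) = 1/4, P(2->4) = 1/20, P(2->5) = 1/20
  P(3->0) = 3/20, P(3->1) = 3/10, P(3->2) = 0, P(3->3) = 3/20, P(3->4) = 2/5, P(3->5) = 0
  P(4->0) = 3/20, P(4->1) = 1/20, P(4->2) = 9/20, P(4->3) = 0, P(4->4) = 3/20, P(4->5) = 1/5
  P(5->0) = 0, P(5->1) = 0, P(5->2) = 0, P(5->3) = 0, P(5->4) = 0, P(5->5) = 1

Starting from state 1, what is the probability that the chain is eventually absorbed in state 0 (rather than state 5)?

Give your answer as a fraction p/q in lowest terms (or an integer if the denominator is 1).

Let a_i = P(absorbed in 0 | start in state i).
Boundary conditions: a_0 = 1, a_5 = 0.
For each transient state i, a_i = sum_j P(i->j) * a_j:
  a_1 = 1/4*a_0 + 1/20*a_1 + 1/4*a_2 + 3/10*a_3 + 1/20*a_4 + 1/10*a_5
  a_2 = 9/20*a_0 + 3/20*a_1 + 1/20*a_2 + 1/4*a_3 + 1/20*a_4 + 1/20*a_5
  a_3 = 3/20*a_0 + 3/10*a_1 + 0*a_2 + 3/20*a_3 + 2/5*a_4 + 0*a_5
  a_4 = 3/20*a_0 + 1/20*a_1 + 9/20*a_2 + 0*a_3 + 3/20*a_4 + 1/5*a_5

Substituting a_0 = 1 and a_5 = 0, rearrange to (I - Q) a = r where r[i] = P(i -> 0):
  [19/20, -1/4, -3/10, -1/20] . (a_1, a_2, a_3, a_4) = 1/4
  [-3/20, 19/20, -1/4, -1/20] . (a_1, a_2, a_3, a_4) = 9/20
  [-3/10, 0, 17/20, -2/5] . (a_1, a_2, a_3, a_4) = 3/20
  [-1/20, -9/20, 0, 17/20] . (a_1, a_2, a_3, a_4) = 3/20

Solving yields:
  a_1 = 27391/36424
  a_2 = 30039/36424
  a_3 = 13681/18212
  a_4 = 11971/18212

Starting state is 1, so the absorption probability is a_1 = 27391/36424.

Answer: 27391/36424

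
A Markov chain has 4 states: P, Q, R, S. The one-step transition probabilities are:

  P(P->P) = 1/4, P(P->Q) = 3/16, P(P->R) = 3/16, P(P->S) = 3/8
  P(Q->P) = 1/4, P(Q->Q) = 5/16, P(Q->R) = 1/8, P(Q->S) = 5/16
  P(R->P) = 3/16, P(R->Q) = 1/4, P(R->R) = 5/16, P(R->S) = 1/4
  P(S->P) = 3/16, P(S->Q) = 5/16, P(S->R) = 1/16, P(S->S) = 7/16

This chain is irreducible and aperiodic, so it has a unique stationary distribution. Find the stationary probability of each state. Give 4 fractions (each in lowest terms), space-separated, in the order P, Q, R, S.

Answer: 638/2921 807/2921 417/2921 1059/2921

Derivation:
The stationary distribution satisfies pi = pi * P, i.e.:
  pi_P = 1/4*pi_P + 1/4*pi_Q + 3/16*pi_R + 3/16*pi_S
  pi_Q = 3/16*pi_P + 5/16*pi_Q + 1/4*pi_R + 5/16*pi_S
  pi_R = 3/16*pi_P + 1/8*pi_Q + 5/16*pi_R + 1/16*pi_S
  pi_S = 3/8*pi_P + 5/16*pi_Q + 1/4*pi_R + 7/16*pi_S
with normalization: pi_P + pi_Q + pi_R + pi_S = 1.

Using the first 3 balance equations plus normalization, the linear system A*pi = b is:
  [-3/4, 1/4, 3/16, 3/16] . pi = 0
  [3/16, -11/16, 1/4, 5/16] . pi = 0
  [3/16, 1/8, -11/16, 1/16] . pi = 0
  [1, 1, 1, 1] . pi = 1

Solving yields:
  pi_P = 638/2921
  pi_Q = 807/2921
  pi_R = 417/2921
  pi_S = 1059/2921

Verification (pi * P):
  638/2921*1/4 + 807/2921*1/4 + 417/2921*3/16 + 1059/2921*3/16 = 638/2921 = pi_P  (ok)
  638/2921*3/16 + 807/2921*5/16 + 417/2921*1/4 + 1059/2921*5/16 = 807/2921 = pi_Q  (ok)
  638/2921*3/16 + 807/2921*1/8 + 417/2921*5/16 + 1059/2921*1/16 = 417/2921 = pi_R  (ok)
  638/2921*3/8 + 807/2921*5/16 + 417/2921*1/4 + 1059/2921*7/16 = 1059/2921 = pi_S  (ok)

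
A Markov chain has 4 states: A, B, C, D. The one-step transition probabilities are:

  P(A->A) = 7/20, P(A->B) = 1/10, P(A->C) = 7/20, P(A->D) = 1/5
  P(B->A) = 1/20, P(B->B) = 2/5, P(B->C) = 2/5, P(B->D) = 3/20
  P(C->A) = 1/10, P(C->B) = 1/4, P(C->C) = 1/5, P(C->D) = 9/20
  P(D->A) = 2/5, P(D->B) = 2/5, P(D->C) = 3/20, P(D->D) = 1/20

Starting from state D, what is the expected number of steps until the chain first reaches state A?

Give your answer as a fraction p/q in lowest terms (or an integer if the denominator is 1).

Let h_i = expected steps to first reach A from state i.
Boundary: h_A = 0.
First-step equations for the other states:
  h_B = 1 + 1/20*h_A + 2/5*h_B + 2/5*h_C + 3/20*h_D
  h_C = 1 + 1/10*h_A + 1/4*h_B + 1/5*h_C + 9/20*h_D
  h_D = 1 + 2/5*h_A + 2/5*h_B + 3/20*h_C + 1/20*h_D

Substituting h_A = 0 and rearranging gives the linear system (I - Q) h = 1:
  [3/5, -2/5, -3/20] . (h_B, h_C, h_D) = 1
  [-1/4, 4/5, -9/20] . (h_B, h_C, h_D) = 1
  [-2/5, -3/20, 19/20] . (h_B, h_C, h_D) = 1

Solving yields:
  h_B = 11160/1559
  h_C = 9880/1559
  h_D = 7900/1559

Starting state is D, so the expected hitting time is h_D = 7900/1559.

Answer: 7900/1559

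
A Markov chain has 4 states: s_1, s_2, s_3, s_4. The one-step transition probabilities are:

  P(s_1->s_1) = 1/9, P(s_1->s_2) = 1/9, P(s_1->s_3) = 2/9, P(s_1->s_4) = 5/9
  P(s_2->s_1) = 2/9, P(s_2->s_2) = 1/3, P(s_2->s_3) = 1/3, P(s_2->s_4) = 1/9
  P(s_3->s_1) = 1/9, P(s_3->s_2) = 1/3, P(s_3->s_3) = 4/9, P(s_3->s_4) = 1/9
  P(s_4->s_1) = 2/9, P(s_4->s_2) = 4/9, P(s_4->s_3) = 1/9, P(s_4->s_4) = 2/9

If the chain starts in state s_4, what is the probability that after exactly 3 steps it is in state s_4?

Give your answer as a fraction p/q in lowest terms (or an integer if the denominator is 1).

Computing P^3 by repeated multiplication:
P^1 =
  s_1: [1/9, 1/9, 2/9, 5/9]
  s_2: [2/9, 1/3, 1/3, 1/9]
  s_3: [1/9, 1/3, 4/9, 1/9]
  s_4: [2/9, 4/9, 1/9, 2/9]
P^2 =
  s_1: [5/27, 10/27, 2/9, 2/9]
  s_2: [13/81, 8/27, 26/81, 2/9]
  s_3: [13/81, 26/81, 28/81, 14/81]
  s_4: [5/27, 25/81, 22/81, 19/81]
P^3 =
  s_1: [43/243, 77/243, 70/243, 53/243]
  s_2: [41/243, 235/729, 220/729, 151/729]
  s_3: [121/729, 77/243, 230/729, 49/243]
  s_4: [125/729, 232/729, 212/729, 160/729]

(P^3)[s_4 -> s_4] = 160/729

Answer: 160/729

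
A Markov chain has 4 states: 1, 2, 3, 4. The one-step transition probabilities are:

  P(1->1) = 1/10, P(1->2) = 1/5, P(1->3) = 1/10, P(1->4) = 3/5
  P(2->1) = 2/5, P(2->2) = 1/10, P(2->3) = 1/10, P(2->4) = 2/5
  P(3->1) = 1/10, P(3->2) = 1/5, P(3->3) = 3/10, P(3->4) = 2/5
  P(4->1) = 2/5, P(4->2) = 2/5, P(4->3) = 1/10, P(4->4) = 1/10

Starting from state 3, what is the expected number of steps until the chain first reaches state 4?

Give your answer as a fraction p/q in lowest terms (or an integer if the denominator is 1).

Answer: 550/237

Derivation:
Let h_i = expected steps to first reach 4 from state i.
Boundary: h_4 = 0.
First-step equations for the other states:
  h_1 = 1 + 1/10*h_1 + 1/5*h_2 + 1/10*h_3 + 3/5*h_4
  h_2 = 1 + 2/5*h_1 + 1/10*h_2 + 1/10*h_3 + 2/5*h_4
  h_3 = 1 + 1/10*h_1 + 1/5*h_2 + 3/10*h_3 + 2/5*h_4

Substituting h_4 = 0 and rearranging gives the linear system (I - Q) h = 1:
  [9/10, -1/5, -1/10] . (h_1, h_2, h_3) = 1
  [-2/5, 9/10, -1/10] . (h_1, h_2, h_3) = 1
  [-1/10, -1/5, 7/10] . (h_1, h_2, h_3) = 1

Solving yields:
  h_1 = 440/237
  h_2 = 520/237
  h_3 = 550/237

Starting state is 3, so the expected hitting time is h_3 = 550/237.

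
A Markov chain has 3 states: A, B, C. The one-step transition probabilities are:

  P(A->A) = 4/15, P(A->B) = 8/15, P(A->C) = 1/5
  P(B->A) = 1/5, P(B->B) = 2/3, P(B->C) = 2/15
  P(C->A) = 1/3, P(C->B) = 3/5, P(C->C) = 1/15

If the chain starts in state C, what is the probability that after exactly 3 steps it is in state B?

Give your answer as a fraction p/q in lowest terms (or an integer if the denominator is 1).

Computing P^3 by repeated multiplication:
P^1 =
  A: [4/15, 8/15, 1/5]
  B: [1/5, 2/3, 2/15]
  C: [1/3, 3/5, 1/15]
P^2 =
  A: [11/45, 139/225, 31/225]
  B: [52/225, 142/225, 31/225]
  C: [52/225, 139/225, 34/225]
P^3 =
  A: [88/375, 703/1125, 158/1125]
  B: [263/1125, 47/75, 157/1125]
  C: [53/225, 704/1125, 52/375]

(P^3)[C -> B] = 704/1125

Answer: 704/1125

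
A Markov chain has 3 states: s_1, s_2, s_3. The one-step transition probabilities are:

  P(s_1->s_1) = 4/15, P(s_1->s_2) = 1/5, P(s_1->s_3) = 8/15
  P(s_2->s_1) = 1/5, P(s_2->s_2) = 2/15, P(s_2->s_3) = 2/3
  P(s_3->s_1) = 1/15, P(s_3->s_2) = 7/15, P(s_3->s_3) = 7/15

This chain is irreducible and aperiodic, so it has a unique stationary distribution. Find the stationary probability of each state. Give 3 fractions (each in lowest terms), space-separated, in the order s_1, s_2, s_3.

Answer: 17/124 10/31 67/124

Derivation:
The stationary distribution satisfies pi = pi * P, i.e.:
  pi_s_1 = 4/15*pi_s_1 + 1/5*pi_s_2 + 1/15*pi_s_3
  pi_s_2 = 1/5*pi_s_1 + 2/15*pi_s_2 + 7/15*pi_s_3
  pi_s_3 = 8/15*pi_s_1 + 2/3*pi_s_2 + 7/15*pi_s_3
with normalization: pi_s_1 + pi_s_2 + pi_s_3 = 1.

Using the first 2 balance equations plus normalization, the linear system A*pi = b is:
  [-11/15, 1/5, 1/15] . pi = 0
  [1/5, -13/15, 7/15] . pi = 0
  [1, 1, 1] . pi = 1

Solving yields:
  pi_s_1 = 17/124
  pi_s_2 = 10/31
  pi_s_3 = 67/124

Verification (pi * P):
  17/124*4/15 + 10/31*1/5 + 67/124*1/15 = 17/124 = pi_s_1  (ok)
  17/124*1/5 + 10/31*2/15 + 67/124*7/15 = 10/31 = pi_s_2  (ok)
  17/124*8/15 + 10/31*2/3 + 67/124*7/15 = 67/124 = pi_s_3  (ok)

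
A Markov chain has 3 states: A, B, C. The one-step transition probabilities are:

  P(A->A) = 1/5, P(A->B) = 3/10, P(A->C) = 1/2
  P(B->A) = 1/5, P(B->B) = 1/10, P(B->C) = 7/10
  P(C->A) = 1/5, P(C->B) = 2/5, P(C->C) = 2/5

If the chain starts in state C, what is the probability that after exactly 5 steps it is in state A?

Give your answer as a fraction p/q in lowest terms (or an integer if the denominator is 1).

Computing P^5 by repeated multiplication:
P^1 =
  A: [1/5, 3/10, 1/2]
  B: [1/5, 1/10, 7/10]
  C: [1/5, 2/5, 2/5]
P^2 =
  A: [1/5, 29/100, 51/100]
  B: [1/5, 7/20, 9/20]
  C: [1/5, 13/50, 27/50]
P^3 =
  A: [1/5, 293/1000, 507/1000]
  B: [1/5, 11/40, 21/40]
  C: [1/5, 151/500, 249/500]
P^4 =
  A: [1/5, 2921/10000, 5079/10000]
  B: [1/5, 119/400, 201/400]
  C: [1/5, 1447/5000, 2553/5000]
P^5 =
  A: [1/5, 29237/100000, 50763/100000]
  B: [1/5, 1163/4000, 2037/4000]
  C: [1/5, 14659/50000, 25341/50000]

(P^5)[C -> A] = 1/5

Answer: 1/5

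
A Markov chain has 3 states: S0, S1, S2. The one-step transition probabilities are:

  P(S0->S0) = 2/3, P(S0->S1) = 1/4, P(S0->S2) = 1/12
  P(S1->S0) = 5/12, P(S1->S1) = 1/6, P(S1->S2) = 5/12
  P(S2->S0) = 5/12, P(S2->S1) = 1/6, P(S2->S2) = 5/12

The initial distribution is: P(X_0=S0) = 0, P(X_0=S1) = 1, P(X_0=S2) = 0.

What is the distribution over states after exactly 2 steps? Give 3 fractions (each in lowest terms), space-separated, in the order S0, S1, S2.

Propagating the distribution step by step (d_{t+1} = d_t * P):
d_0 = (S0=0, S1=1, S2=0)
  d_1[S0] = 0*2/3 + 1*5/12 + 0*5/12 = 5/12
  d_1[S1] = 0*1/4 + 1*1/6 + 0*1/6 = 1/6
  d_1[S2] = 0*1/12 + 1*5/12 + 0*5/12 = 5/12
d_1 = (S0=5/12, S1=1/6, S2=5/12)
  d_2[S0] = 5/12*2/3 + 1/6*5/12 + 5/12*5/12 = 25/48
  d_2[S1] = 5/12*1/4 + 1/6*1/6 + 5/12*1/6 = 29/144
  d_2[S2] = 5/12*1/12 + 1/6*5/12 + 5/12*5/12 = 5/18
d_2 = (S0=25/48, S1=29/144, S2=5/18)

Answer: 25/48 29/144 5/18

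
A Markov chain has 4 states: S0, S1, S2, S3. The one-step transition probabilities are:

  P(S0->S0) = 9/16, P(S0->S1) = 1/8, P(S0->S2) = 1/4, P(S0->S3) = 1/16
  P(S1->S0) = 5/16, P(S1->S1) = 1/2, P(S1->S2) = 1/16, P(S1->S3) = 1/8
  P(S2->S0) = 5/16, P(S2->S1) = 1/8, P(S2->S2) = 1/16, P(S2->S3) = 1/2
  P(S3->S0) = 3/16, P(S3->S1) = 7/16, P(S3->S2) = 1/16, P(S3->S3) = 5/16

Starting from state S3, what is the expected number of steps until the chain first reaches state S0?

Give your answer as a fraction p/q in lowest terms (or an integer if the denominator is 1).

Let h_i = expected steps to first reach S0 from state i.
Boundary: h_S0 = 0.
First-step equations for the other states:
  h_S1 = 1 + 5/16*h_S0 + 1/2*h_S1 + 1/16*h_S2 + 1/8*h_S3
  h_S2 = 1 + 5/16*h_S0 + 1/8*h_S1 + 1/16*h_S2 + 1/2*h_S3
  h_S3 = 1 + 3/16*h_S0 + 7/16*h_S1 + 1/16*h_S2 + 5/16*h_S3

Substituting h_S0 = 0 and rearranging gives the linear system (I - Q) h = 1:
  [1/2, -1/16, -1/8] . (h_S1, h_S2, h_S3) = 1
  [-1/8, 15/16, -1/2] . (h_S1, h_S2, h_S3) = 1
  [-7/16, -1/16, 11/16] . (h_S1, h_S2, h_S3) = 1

Solving yields:
  h_S1 = 832/241
  h_S2 = 880/241
  h_S3 = 960/241

Starting state is S3, so the expected hitting time is h_S3 = 960/241.

Answer: 960/241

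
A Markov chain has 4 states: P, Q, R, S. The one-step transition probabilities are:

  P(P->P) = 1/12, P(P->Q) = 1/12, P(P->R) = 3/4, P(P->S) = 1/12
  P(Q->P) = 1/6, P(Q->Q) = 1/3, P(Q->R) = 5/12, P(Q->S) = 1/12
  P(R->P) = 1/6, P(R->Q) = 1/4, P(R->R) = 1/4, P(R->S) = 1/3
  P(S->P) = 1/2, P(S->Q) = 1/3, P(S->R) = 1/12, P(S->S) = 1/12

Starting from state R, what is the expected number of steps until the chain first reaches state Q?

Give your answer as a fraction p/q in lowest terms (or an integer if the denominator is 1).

Answer: 108/25

Derivation:
Let h_i = expected steps to first reach Q from state i.
Boundary: h_Q = 0.
First-step equations for the other states:
  h_P = 1 + 1/12*h_P + 1/12*h_Q + 3/4*h_R + 1/12*h_S
  h_R = 1 + 1/6*h_P + 1/4*h_Q + 1/4*h_R + 1/3*h_S
  h_S = 1 + 1/2*h_P + 1/3*h_Q + 1/12*h_R + 1/12*h_S

Substituting h_Q = 0 and rearranging gives the linear system (I - Q) h = 1:
  [11/12, -3/4, -1/12] . (h_P, h_R, h_S) = 1
  [-1/6, 3/4, -1/3] . (h_P, h_R, h_S) = 1
  [-1/2, -1/12, 11/12] . (h_P, h_R, h_S) = 1

Solving yields:
  h_P = 576/115
  h_R = 108/25
  h_S = 2424/575

Starting state is R, so the expected hitting time is h_R = 108/25.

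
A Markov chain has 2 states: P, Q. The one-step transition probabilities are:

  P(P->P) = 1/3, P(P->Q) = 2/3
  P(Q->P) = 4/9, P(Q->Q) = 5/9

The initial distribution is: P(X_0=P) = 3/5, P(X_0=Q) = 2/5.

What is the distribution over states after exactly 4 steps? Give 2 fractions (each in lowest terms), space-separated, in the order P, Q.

Answer: 13123/32805 19682/32805

Derivation:
Propagating the distribution step by step (d_{t+1} = d_t * P):
d_0 = (P=3/5, Q=2/5)
  d_1[P] = 3/5*1/3 + 2/5*4/9 = 17/45
  d_1[Q] = 3/5*2/3 + 2/5*5/9 = 28/45
d_1 = (P=17/45, Q=28/45)
  d_2[P] = 17/45*1/3 + 28/45*4/9 = 163/405
  d_2[Q] = 17/45*2/3 + 28/45*5/9 = 242/405
d_2 = (P=163/405, Q=242/405)
  d_3[P] = 163/405*1/3 + 242/405*4/9 = 1457/3645
  d_3[Q] = 163/405*2/3 + 242/405*5/9 = 2188/3645
d_3 = (P=1457/3645, Q=2188/3645)
  d_4[P] = 1457/3645*1/3 + 2188/3645*4/9 = 13123/32805
  d_4[Q] = 1457/3645*2/3 + 2188/3645*5/9 = 19682/32805
d_4 = (P=13123/32805, Q=19682/32805)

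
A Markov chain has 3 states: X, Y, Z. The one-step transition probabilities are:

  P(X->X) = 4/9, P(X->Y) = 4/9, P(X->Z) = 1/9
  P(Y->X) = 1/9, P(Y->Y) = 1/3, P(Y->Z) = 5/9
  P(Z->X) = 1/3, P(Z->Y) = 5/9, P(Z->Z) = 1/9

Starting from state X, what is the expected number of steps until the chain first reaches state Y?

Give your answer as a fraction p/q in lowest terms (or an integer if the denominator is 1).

Answer: 81/37

Derivation:
Let h_i = expected steps to first reach Y from state i.
Boundary: h_Y = 0.
First-step equations for the other states:
  h_X = 1 + 4/9*h_X + 4/9*h_Y + 1/9*h_Z
  h_Z = 1 + 1/3*h_X + 5/9*h_Y + 1/9*h_Z

Substituting h_Y = 0 and rearranging gives the linear system (I - Q) h = 1:
  [5/9, -1/9] . (h_X, h_Z) = 1
  [-1/3, 8/9] . (h_X, h_Z) = 1

Solving yields:
  h_X = 81/37
  h_Z = 72/37

Starting state is X, so the expected hitting time is h_X = 81/37.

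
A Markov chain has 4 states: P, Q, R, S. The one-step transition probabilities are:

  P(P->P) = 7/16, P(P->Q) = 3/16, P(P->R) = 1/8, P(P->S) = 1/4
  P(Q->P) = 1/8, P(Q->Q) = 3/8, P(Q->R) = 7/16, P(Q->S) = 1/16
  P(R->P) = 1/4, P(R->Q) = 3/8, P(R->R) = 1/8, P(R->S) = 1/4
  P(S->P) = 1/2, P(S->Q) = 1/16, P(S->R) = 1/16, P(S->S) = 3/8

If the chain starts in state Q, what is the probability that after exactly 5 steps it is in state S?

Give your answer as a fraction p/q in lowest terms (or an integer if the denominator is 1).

Computing P^5 by repeated multiplication:
P^1 =
  P: [7/16, 3/16, 1/8, 1/4]
  Q: [1/8, 3/8, 7/16, 1/16]
  R: [1/4, 3/8, 1/8, 1/4]
  S: [1/2, 1/16, 1/16, 3/8]
P^2 =
  P: [95/256, 55/256, 43/256, 63/256]
  Q: [31/128, 85/256, 61/256, 3/16]
  R: [5/16, 1/4, 29/128, 27/128]
  S: [55/128, 21/128, 31/256, 73/256]
P^3 =
  P: [1451/4096, 117/512, 181/1024, 985/4096]
  Q: [77/256, 555/2048, 889/4096, 865/4096]
  R: [169/512, 513/2048, 389/2048, 235/1024]
  S: [781/2048, 841/4096, 649/4096, 261/1024]
P^4 =
  P: [22805/65536, 7649/32768, 11887/65536, 7773/32768]
  Q: [2665/8192, 16555/65536, 12877/65536, 231/1024]
  R: [5537/16384, 3955/16384, 6191/32768, 7593/32768]
  S: [5891/16384, 7335/32768, 11353/65536, 15949/65536]
P^5 =
  P: [362147/1048576, 247071/1048576, 12001/65536, 123671/524288]
  Q: [176065/524288, 31917/131072, 199063/1048576, 242047/1048576]
  R: [89423/262144, 125421/524288, 97493/524288, 3829/16384]
  S: [91823/262144, 242779/1048576, 188473/1048576, 15627/65536]

(P^5)[Q -> S] = 242047/1048576

Answer: 242047/1048576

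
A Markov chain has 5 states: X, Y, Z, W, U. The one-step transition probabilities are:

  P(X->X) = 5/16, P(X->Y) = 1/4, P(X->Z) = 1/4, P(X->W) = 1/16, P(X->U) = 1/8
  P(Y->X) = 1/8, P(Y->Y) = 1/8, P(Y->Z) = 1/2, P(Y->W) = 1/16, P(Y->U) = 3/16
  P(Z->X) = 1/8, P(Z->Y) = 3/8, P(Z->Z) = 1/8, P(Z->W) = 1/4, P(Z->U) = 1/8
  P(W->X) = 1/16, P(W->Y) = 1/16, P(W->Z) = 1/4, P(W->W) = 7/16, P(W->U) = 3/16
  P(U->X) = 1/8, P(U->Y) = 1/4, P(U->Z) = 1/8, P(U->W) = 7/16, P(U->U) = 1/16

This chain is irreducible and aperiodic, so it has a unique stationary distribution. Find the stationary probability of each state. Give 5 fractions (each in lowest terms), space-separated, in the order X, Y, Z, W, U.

The stationary distribution satisfies pi = pi * P, i.e.:
  pi_X = 5/16*pi_X + 1/8*pi_Y + 1/8*pi_Z + 1/16*pi_W + 1/8*pi_U
  pi_Y = 1/4*pi_X + 1/8*pi_Y + 3/8*pi_Z + 1/16*pi_W + 1/4*pi_U
  pi_Z = 1/4*pi_X + 1/2*pi_Y + 1/8*pi_Z + 1/4*pi_W + 1/8*pi_U
  pi_W = 1/16*pi_X + 1/16*pi_Y + 1/4*pi_Z + 7/16*pi_W + 7/16*pi_U
  pi_U = 1/8*pi_X + 3/16*pi_Y + 1/8*pi_Z + 3/16*pi_W + 1/16*pi_U
with normalization: pi_X + pi_Y + pi_Z + pi_W + pi_U = 1.

Using the first 4 balance equations plus normalization, the linear system A*pi = b is:
  [-11/16, 1/8, 1/8, 1/16, 1/8] . pi = 0
  [1/4, -7/8, 3/8, 1/16, 1/4] . pi = 0
  [1/4, 1/2, -7/8, 1/4, 1/8] . pi = 0
  [1/16, 1/16, 1/4, -9/16, 7/16] . pi = 0
  [1, 1, 1, 1, 1] . pi = 1

Solving yields:
  pi_X = 1178/8815
  pi_Y = 5459/26445
  pi_Z = 2221/8815
  pi_W = 2316/8815
  pi_U = 3841/26445

Verification (pi * P):
  1178/8815*5/16 + 5459/26445*1/8 + 2221/8815*1/8 + 2316/8815*1/16 + 3841/26445*1/8 = 1178/8815 = pi_X  (ok)
  1178/8815*1/4 + 5459/26445*1/8 + 2221/8815*3/8 + 2316/8815*1/16 + 3841/26445*1/4 = 5459/26445 = pi_Y  (ok)
  1178/8815*1/4 + 5459/26445*1/2 + 2221/8815*1/8 + 2316/8815*1/4 + 3841/26445*1/8 = 2221/8815 = pi_Z  (ok)
  1178/8815*1/16 + 5459/26445*1/16 + 2221/8815*1/4 + 2316/8815*7/16 + 3841/26445*7/16 = 2316/8815 = pi_W  (ok)
  1178/8815*1/8 + 5459/26445*3/16 + 2221/8815*1/8 + 2316/8815*3/16 + 3841/26445*1/16 = 3841/26445 = pi_U  (ok)

Answer: 1178/8815 5459/26445 2221/8815 2316/8815 3841/26445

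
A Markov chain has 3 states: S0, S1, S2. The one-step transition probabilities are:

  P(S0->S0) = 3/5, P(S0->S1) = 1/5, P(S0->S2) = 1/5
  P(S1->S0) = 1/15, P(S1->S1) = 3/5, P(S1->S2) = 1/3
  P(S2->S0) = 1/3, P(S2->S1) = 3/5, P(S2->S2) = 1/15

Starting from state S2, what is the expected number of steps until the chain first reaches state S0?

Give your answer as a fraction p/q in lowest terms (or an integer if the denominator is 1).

Let h_i = expected steps to first reach S0 from state i.
Boundary: h_S0 = 0.
First-step equations for the other states:
  h_S1 = 1 + 1/15*h_S0 + 3/5*h_S1 + 1/3*h_S2
  h_S2 = 1 + 1/3*h_S0 + 3/5*h_S1 + 1/15*h_S2

Substituting h_S0 = 0 and rearranging gives the linear system (I - Q) h = 1:
  [2/5, -1/3] . (h_S1, h_S2) = 1
  [-3/5, 14/15] . (h_S1, h_S2) = 1

Solving yields:
  h_S1 = 95/13
  h_S2 = 75/13

Starting state is S2, so the expected hitting time is h_S2 = 75/13.

Answer: 75/13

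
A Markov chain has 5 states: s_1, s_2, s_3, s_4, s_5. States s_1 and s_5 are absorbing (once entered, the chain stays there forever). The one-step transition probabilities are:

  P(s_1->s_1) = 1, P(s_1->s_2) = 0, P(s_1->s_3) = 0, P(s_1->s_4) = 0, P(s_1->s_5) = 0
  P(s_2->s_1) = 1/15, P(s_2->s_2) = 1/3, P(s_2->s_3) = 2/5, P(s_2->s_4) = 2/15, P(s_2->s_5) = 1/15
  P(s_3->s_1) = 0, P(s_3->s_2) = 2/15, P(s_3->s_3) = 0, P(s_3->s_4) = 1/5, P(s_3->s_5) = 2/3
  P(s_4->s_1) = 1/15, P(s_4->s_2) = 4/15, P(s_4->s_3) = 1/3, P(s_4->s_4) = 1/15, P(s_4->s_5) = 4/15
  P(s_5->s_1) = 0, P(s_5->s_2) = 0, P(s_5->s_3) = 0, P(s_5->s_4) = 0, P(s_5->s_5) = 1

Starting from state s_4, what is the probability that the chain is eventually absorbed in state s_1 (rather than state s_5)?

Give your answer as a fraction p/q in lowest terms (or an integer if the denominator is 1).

Let a_i = P(absorbed in s_1 | start in state i).
Boundary conditions: a_s_1 = 1, a_s_5 = 0.
For each transient state i, a_i = sum_j P(i->j) * a_j:
  a_s_2 = 1/15*a_s_1 + 1/3*a_s_2 + 2/5*a_s_3 + 2/15*a_s_4 + 1/15*a_s_5
  a_s_3 = 0*a_s_1 + 2/15*a_s_2 + 0*a_s_3 + 1/5*a_s_4 + 2/3*a_s_5
  a_s_4 = 1/15*a_s_1 + 4/15*a_s_2 + 1/3*a_s_3 + 1/15*a_s_4 + 4/15*a_s_5

Substituting a_s_1 = 1 and a_s_5 = 0, rearrange to (I - Q) a = r where r[i] = P(i -> s_1):
  [2/3, -2/5, -2/15] . (a_s_2, a_s_3, a_s_4) = 1/15
  [-2/15, 1, -1/5] . (a_s_2, a_s_3, a_s_4) = 0
  [-4/15, -1/3, 14/15] . (a_s_2, a_s_3, a_s_4) = 1/15

Solving yields:
  a_s_2 = 243/1570
  a_s_3 = 37/785
  a_s_4 = 104/785

Starting state is s_4, so the absorption probability is a_s_4 = 104/785.

Answer: 104/785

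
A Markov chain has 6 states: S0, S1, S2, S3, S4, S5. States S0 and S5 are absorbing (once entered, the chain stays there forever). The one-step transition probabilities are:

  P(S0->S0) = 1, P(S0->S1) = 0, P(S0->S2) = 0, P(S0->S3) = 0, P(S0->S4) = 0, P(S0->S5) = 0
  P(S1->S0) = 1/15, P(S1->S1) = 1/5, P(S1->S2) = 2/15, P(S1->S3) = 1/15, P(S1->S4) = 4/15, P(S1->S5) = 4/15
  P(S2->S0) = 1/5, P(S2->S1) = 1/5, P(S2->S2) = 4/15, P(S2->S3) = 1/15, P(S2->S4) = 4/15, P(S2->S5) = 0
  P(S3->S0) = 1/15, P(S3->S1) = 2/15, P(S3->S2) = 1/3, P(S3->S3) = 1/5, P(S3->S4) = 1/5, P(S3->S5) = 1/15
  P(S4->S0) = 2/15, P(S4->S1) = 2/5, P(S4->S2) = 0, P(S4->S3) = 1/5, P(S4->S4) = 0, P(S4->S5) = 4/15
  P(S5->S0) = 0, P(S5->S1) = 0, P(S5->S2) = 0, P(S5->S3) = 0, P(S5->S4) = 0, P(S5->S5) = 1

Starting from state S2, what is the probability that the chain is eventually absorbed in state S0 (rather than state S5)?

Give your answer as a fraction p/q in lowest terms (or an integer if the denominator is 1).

Answer: 876/1649

Derivation:
Let a_i = P(absorbed in S0 | start in state i).
Boundary conditions: a_S0 = 1, a_S5 = 0.
For each transient state i, a_i = sum_j P(i->j) * a_j:
  a_S1 = 1/15*a_S0 + 1/5*a_S1 + 2/15*a_S2 + 1/15*a_S3 + 4/15*a_S4 + 4/15*a_S5
  a_S2 = 1/5*a_S0 + 1/5*a_S1 + 4/15*a_S2 + 1/15*a_S3 + 4/15*a_S4 + 0*a_S5
  a_S3 = 1/15*a_S0 + 2/15*a_S1 + 1/3*a_S2 + 1/5*a_S3 + 1/5*a_S4 + 1/15*a_S5
  a_S4 = 2/15*a_S0 + 2/5*a_S1 + 0*a_S2 + 1/5*a_S3 + 0*a_S4 + 4/15*a_S5

Substituting a_S0 = 1 and a_S5 = 0, rearrange to (I - Q) a = r where r[i] = P(i -> S0):
  [4/5, -2/15, -1/15, -4/15] . (a_S1, a_S2, a_S3, a_S4) = 1/15
  [-1/5, 11/15, -1/15, -4/15] . (a_S1, a_S2, a_S3, a_S4) = 1/5
  [-2/15, -1/3, 4/5, -1/5] . (a_S1, a_S2, a_S3, a_S4) = 1/15
  [-2/5, 0, -1/5, 1] . (a_S1, a_S2, a_S3, a_S4) = 2/15

Solving yields:
  a_S1 = 1618/4947
  a_S2 = 876/1649
  a_S3 = 6643/14841
  a_S4 = 5249/14841

Starting state is S2, so the absorption probability is a_S2 = 876/1649.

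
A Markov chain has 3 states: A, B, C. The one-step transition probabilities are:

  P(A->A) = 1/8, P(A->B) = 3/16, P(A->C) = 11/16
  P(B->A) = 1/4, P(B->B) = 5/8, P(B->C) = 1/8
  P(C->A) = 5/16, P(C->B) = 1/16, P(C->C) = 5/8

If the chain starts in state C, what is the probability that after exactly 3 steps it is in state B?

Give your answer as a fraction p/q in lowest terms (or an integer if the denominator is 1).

Computing P^3 by repeated multiplication:
P^1 =
  A: [1/8, 3/16, 11/16]
  B: [1/4, 5/8, 1/8]
  C: [5/16, 1/16, 5/8]
P^2 =
  A: [71/256, 47/256, 69/128]
  B: [29/128, 57/128, 21/64]
  C: [1/4, 35/256, 157/256]
P^3 =
  A: [255/1024, 821/4096, 2255/4096]
  B: [31/128, 699/2048, 853/2048]
  C: [1053/4096, 699/4096, 293/512]

(P^3)[C -> B] = 699/4096

Answer: 699/4096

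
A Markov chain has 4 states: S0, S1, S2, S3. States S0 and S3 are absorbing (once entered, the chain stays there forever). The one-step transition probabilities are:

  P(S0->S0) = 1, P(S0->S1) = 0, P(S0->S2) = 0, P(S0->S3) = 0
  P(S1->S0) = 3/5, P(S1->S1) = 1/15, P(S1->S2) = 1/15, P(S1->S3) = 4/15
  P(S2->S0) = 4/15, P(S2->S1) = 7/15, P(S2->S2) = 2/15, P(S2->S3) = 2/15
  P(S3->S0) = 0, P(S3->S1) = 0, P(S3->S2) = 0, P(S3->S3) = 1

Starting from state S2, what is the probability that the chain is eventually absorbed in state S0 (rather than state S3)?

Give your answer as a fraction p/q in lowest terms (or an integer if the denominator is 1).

Answer: 17/25

Derivation:
Let a_i = P(absorbed in S0 | start in state i).
Boundary conditions: a_S0 = 1, a_S3 = 0.
For each transient state i, a_i = sum_j P(i->j) * a_j:
  a_S1 = 3/5*a_S0 + 1/15*a_S1 + 1/15*a_S2 + 4/15*a_S3
  a_S2 = 4/15*a_S0 + 7/15*a_S1 + 2/15*a_S2 + 2/15*a_S3

Substituting a_S0 = 1 and a_S3 = 0, rearrange to (I - Q) a = r where r[i] = P(i -> S0):
  [14/15, -1/15] . (a_S1, a_S2) = 3/5
  [-7/15, 13/15] . (a_S1, a_S2) = 4/15

Solving yields:
  a_S1 = 121/175
  a_S2 = 17/25

Starting state is S2, so the absorption probability is a_S2 = 17/25.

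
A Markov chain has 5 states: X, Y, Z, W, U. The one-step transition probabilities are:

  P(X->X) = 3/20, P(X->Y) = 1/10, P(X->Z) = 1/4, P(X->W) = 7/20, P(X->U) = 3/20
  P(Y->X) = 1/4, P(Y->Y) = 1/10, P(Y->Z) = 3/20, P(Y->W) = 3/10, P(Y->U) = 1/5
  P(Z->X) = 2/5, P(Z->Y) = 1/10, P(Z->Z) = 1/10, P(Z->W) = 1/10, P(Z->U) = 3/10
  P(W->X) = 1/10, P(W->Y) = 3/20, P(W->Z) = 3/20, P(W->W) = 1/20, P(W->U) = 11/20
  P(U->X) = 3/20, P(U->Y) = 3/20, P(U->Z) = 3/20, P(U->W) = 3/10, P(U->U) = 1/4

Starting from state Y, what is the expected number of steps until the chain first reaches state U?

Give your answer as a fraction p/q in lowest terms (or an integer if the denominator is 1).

Let h_i = expected steps to first reach U from state i.
Boundary: h_U = 0.
First-step equations for the other states:
  h_X = 1 + 3/20*h_X + 1/10*h_Y + 1/4*h_Z + 7/20*h_W + 3/20*h_U
  h_Y = 1 + 1/4*h_X + 1/10*h_Y + 3/20*h_Z + 3/10*h_W + 1/5*h_U
  h_Z = 1 + 2/5*h_X + 1/10*h_Y + 1/10*h_Z + 1/10*h_W + 3/10*h_U
  h_W = 1 + 1/10*h_X + 3/20*h_Y + 3/20*h_Z + 1/20*h_W + 11/20*h_U

Substituting h_U = 0 and rearranging gives the linear system (I - Q) h = 1:
  [17/20, -1/10, -1/4, -7/20] . (h_X, h_Y, h_Z, h_W) = 1
  [-1/4, 9/10, -3/20, -3/10] . (h_X, h_Y, h_Z, h_W) = 1
  [-2/5, -1/10, 9/10, -1/10] . (h_X, h_Y, h_Z, h_W) = 1
  [-1/10, -3/20, -3/20, 19/20] . (h_X, h_Y, h_Z, h_W) = 1

Solving yields:
  h_X = 58865/16204
  h_Y = 57195/16204
  h_Z = 55075/16204
  h_W = 10245/4051

Starting state is Y, so the expected hitting time is h_Y = 57195/16204.

Answer: 57195/16204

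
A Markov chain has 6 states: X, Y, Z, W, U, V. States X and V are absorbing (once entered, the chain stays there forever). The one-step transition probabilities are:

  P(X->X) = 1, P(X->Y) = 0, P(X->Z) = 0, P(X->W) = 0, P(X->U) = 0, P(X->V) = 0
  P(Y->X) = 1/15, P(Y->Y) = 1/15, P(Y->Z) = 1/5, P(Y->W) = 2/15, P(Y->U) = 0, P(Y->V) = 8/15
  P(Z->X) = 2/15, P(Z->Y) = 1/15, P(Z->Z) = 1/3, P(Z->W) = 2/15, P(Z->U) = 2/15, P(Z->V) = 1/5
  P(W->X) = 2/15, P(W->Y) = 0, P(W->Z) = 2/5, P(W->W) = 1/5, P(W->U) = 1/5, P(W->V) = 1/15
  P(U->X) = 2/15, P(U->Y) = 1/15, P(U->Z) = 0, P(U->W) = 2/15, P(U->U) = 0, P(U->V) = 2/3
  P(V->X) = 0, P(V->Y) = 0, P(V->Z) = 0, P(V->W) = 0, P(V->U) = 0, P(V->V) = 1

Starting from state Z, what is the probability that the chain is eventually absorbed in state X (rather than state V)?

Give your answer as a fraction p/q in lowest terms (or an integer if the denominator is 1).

Let a_i = P(absorbed in X | start in state i).
Boundary conditions: a_X = 1, a_V = 0.
For each transient state i, a_i = sum_j P(i->j) * a_j:
  a_Y = 1/15*a_X + 1/15*a_Y + 1/5*a_Z + 2/15*a_W + 0*a_U + 8/15*a_V
  a_Z = 2/15*a_X + 1/15*a_Y + 1/3*a_Z + 2/15*a_W + 2/15*a_U + 1/5*a_V
  a_W = 2/15*a_X + 0*a_Y + 2/5*a_Z + 1/5*a_W + 1/5*a_U + 1/15*a_V
  a_U = 2/15*a_X + 1/15*a_Y + 0*a_Z + 2/15*a_W + 0*a_U + 2/3*a_V

Substituting a_X = 1 and a_V = 0, rearrange to (I - Q) a = r where r[i] = P(i -> X):
  [14/15, -1/5, -2/15, 0] . (a_Y, a_Z, a_W, a_U) = 1/15
  [-1/15, 2/3, -2/15, -2/15] . (a_Y, a_Z, a_W, a_U) = 2/15
  [0, -2/5, 4/5, -1/5] . (a_Y, a_Z, a_W, a_U) = 2/15
  [-1/15, 0, -2/15, 1] . (a_Y, a_Z, a_W, a_U) = 2/15

Solving yields:
  a_Y = 341/1719
  a_Z = 578/1719
  a_W = 1321/3438
  a_U = 340/1719

Starting state is Z, so the absorption probability is a_Z = 578/1719.

Answer: 578/1719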